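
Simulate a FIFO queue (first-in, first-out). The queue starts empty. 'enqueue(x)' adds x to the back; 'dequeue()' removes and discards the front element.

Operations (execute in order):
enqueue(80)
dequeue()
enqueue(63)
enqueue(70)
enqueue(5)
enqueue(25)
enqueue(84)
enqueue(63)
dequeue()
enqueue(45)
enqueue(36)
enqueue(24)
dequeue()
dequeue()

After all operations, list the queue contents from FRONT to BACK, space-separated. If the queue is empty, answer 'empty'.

Answer: 25 84 63 45 36 24

Derivation:
enqueue(80): [80]
dequeue(): []
enqueue(63): [63]
enqueue(70): [63, 70]
enqueue(5): [63, 70, 5]
enqueue(25): [63, 70, 5, 25]
enqueue(84): [63, 70, 5, 25, 84]
enqueue(63): [63, 70, 5, 25, 84, 63]
dequeue(): [70, 5, 25, 84, 63]
enqueue(45): [70, 5, 25, 84, 63, 45]
enqueue(36): [70, 5, 25, 84, 63, 45, 36]
enqueue(24): [70, 5, 25, 84, 63, 45, 36, 24]
dequeue(): [5, 25, 84, 63, 45, 36, 24]
dequeue(): [25, 84, 63, 45, 36, 24]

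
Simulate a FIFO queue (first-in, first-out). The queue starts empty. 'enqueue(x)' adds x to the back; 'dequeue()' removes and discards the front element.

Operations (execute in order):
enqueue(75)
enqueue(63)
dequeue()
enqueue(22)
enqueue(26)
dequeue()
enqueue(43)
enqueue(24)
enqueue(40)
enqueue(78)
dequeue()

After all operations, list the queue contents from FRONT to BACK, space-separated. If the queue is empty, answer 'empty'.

enqueue(75): [75]
enqueue(63): [75, 63]
dequeue(): [63]
enqueue(22): [63, 22]
enqueue(26): [63, 22, 26]
dequeue(): [22, 26]
enqueue(43): [22, 26, 43]
enqueue(24): [22, 26, 43, 24]
enqueue(40): [22, 26, 43, 24, 40]
enqueue(78): [22, 26, 43, 24, 40, 78]
dequeue(): [26, 43, 24, 40, 78]

Answer: 26 43 24 40 78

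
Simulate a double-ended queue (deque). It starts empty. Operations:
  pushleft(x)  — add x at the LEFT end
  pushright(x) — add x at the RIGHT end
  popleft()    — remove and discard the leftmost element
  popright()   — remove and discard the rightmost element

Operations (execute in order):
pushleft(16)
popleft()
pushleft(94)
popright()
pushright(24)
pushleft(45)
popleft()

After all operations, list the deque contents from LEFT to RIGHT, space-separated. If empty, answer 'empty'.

pushleft(16): [16]
popleft(): []
pushleft(94): [94]
popright(): []
pushright(24): [24]
pushleft(45): [45, 24]
popleft(): [24]

Answer: 24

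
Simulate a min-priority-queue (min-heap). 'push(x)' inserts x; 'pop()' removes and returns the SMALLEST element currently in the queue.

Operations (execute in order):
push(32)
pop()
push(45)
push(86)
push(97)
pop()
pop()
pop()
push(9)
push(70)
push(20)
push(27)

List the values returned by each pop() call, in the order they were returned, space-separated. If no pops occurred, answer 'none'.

Answer: 32 45 86 97

Derivation:
push(32): heap contents = [32]
pop() → 32: heap contents = []
push(45): heap contents = [45]
push(86): heap contents = [45, 86]
push(97): heap contents = [45, 86, 97]
pop() → 45: heap contents = [86, 97]
pop() → 86: heap contents = [97]
pop() → 97: heap contents = []
push(9): heap contents = [9]
push(70): heap contents = [9, 70]
push(20): heap contents = [9, 20, 70]
push(27): heap contents = [9, 20, 27, 70]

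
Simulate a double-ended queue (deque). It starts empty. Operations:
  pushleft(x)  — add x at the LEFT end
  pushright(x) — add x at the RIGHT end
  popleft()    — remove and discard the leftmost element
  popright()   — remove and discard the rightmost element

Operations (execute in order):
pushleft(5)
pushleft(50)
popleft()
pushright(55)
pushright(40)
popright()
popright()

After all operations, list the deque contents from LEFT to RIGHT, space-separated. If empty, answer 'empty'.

pushleft(5): [5]
pushleft(50): [50, 5]
popleft(): [5]
pushright(55): [5, 55]
pushright(40): [5, 55, 40]
popright(): [5, 55]
popright(): [5]

Answer: 5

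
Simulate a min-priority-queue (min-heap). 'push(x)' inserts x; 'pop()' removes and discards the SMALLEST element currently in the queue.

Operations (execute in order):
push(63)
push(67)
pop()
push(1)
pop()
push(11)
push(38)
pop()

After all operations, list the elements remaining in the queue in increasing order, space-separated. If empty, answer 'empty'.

Answer: 38 67

Derivation:
push(63): heap contents = [63]
push(67): heap contents = [63, 67]
pop() → 63: heap contents = [67]
push(1): heap contents = [1, 67]
pop() → 1: heap contents = [67]
push(11): heap contents = [11, 67]
push(38): heap contents = [11, 38, 67]
pop() → 11: heap contents = [38, 67]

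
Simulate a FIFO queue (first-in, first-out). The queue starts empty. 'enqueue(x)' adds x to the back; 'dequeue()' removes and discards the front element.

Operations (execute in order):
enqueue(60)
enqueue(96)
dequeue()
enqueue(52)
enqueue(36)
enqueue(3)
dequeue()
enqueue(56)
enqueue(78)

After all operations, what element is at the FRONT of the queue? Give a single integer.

Answer: 52

Derivation:
enqueue(60): queue = [60]
enqueue(96): queue = [60, 96]
dequeue(): queue = [96]
enqueue(52): queue = [96, 52]
enqueue(36): queue = [96, 52, 36]
enqueue(3): queue = [96, 52, 36, 3]
dequeue(): queue = [52, 36, 3]
enqueue(56): queue = [52, 36, 3, 56]
enqueue(78): queue = [52, 36, 3, 56, 78]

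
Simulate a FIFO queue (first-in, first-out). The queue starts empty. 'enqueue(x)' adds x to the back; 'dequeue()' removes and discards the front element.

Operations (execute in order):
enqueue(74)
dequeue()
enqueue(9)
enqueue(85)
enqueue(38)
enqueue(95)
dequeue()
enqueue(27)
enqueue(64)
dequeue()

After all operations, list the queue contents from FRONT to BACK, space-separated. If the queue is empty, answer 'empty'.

enqueue(74): [74]
dequeue(): []
enqueue(9): [9]
enqueue(85): [9, 85]
enqueue(38): [9, 85, 38]
enqueue(95): [9, 85, 38, 95]
dequeue(): [85, 38, 95]
enqueue(27): [85, 38, 95, 27]
enqueue(64): [85, 38, 95, 27, 64]
dequeue(): [38, 95, 27, 64]

Answer: 38 95 27 64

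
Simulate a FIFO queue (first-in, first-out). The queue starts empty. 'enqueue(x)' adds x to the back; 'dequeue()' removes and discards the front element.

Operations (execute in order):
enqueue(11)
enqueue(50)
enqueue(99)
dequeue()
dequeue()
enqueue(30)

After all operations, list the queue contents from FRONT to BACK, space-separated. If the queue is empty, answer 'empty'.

enqueue(11): [11]
enqueue(50): [11, 50]
enqueue(99): [11, 50, 99]
dequeue(): [50, 99]
dequeue(): [99]
enqueue(30): [99, 30]

Answer: 99 30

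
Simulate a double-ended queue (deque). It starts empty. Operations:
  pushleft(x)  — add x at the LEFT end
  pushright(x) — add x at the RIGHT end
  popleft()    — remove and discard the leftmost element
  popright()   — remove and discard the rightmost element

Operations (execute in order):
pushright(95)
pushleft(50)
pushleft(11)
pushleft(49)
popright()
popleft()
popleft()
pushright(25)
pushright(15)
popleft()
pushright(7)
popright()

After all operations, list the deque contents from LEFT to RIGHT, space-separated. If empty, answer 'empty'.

Answer: 25 15

Derivation:
pushright(95): [95]
pushleft(50): [50, 95]
pushleft(11): [11, 50, 95]
pushleft(49): [49, 11, 50, 95]
popright(): [49, 11, 50]
popleft(): [11, 50]
popleft(): [50]
pushright(25): [50, 25]
pushright(15): [50, 25, 15]
popleft(): [25, 15]
pushright(7): [25, 15, 7]
popright(): [25, 15]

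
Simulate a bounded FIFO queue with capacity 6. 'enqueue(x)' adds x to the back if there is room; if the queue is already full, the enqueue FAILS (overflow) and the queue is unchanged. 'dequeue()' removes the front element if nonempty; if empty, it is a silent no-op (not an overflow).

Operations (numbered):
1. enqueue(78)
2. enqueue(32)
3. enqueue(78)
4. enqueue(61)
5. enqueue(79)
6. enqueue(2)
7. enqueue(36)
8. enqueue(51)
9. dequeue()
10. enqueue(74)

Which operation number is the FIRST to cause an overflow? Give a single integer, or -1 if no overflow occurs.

Answer: 7

Derivation:
1. enqueue(78): size=1
2. enqueue(32): size=2
3. enqueue(78): size=3
4. enqueue(61): size=4
5. enqueue(79): size=5
6. enqueue(2): size=6
7. enqueue(36): size=6=cap → OVERFLOW (fail)
8. enqueue(51): size=6=cap → OVERFLOW (fail)
9. dequeue(): size=5
10. enqueue(74): size=6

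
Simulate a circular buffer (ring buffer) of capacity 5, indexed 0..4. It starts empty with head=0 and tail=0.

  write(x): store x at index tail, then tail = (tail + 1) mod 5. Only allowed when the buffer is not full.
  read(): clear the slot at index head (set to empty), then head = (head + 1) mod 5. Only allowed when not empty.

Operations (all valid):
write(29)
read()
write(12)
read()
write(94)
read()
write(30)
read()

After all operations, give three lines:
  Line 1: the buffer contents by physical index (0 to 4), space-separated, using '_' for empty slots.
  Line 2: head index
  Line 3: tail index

write(29): buf=[29 _ _ _ _], head=0, tail=1, size=1
read(): buf=[_ _ _ _ _], head=1, tail=1, size=0
write(12): buf=[_ 12 _ _ _], head=1, tail=2, size=1
read(): buf=[_ _ _ _ _], head=2, tail=2, size=0
write(94): buf=[_ _ 94 _ _], head=2, tail=3, size=1
read(): buf=[_ _ _ _ _], head=3, tail=3, size=0
write(30): buf=[_ _ _ 30 _], head=3, tail=4, size=1
read(): buf=[_ _ _ _ _], head=4, tail=4, size=0

Answer: _ _ _ _ _
4
4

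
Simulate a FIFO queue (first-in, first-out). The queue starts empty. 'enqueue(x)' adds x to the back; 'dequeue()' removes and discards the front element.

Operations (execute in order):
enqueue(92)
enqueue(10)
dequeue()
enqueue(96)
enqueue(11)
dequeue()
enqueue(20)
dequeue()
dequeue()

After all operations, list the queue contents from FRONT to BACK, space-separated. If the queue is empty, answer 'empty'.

Answer: 20

Derivation:
enqueue(92): [92]
enqueue(10): [92, 10]
dequeue(): [10]
enqueue(96): [10, 96]
enqueue(11): [10, 96, 11]
dequeue(): [96, 11]
enqueue(20): [96, 11, 20]
dequeue(): [11, 20]
dequeue(): [20]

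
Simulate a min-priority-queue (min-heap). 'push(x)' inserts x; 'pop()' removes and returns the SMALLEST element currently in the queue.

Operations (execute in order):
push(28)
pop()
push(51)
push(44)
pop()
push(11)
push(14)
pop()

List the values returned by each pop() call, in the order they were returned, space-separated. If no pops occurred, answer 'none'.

Answer: 28 44 11

Derivation:
push(28): heap contents = [28]
pop() → 28: heap contents = []
push(51): heap contents = [51]
push(44): heap contents = [44, 51]
pop() → 44: heap contents = [51]
push(11): heap contents = [11, 51]
push(14): heap contents = [11, 14, 51]
pop() → 11: heap contents = [14, 51]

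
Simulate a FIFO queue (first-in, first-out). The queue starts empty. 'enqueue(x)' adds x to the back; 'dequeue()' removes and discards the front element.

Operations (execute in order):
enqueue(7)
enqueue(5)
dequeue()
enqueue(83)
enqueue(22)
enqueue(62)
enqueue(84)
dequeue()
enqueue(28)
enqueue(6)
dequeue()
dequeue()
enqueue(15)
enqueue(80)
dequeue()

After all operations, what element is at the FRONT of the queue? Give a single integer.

enqueue(7): queue = [7]
enqueue(5): queue = [7, 5]
dequeue(): queue = [5]
enqueue(83): queue = [5, 83]
enqueue(22): queue = [5, 83, 22]
enqueue(62): queue = [5, 83, 22, 62]
enqueue(84): queue = [5, 83, 22, 62, 84]
dequeue(): queue = [83, 22, 62, 84]
enqueue(28): queue = [83, 22, 62, 84, 28]
enqueue(6): queue = [83, 22, 62, 84, 28, 6]
dequeue(): queue = [22, 62, 84, 28, 6]
dequeue(): queue = [62, 84, 28, 6]
enqueue(15): queue = [62, 84, 28, 6, 15]
enqueue(80): queue = [62, 84, 28, 6, 15, 80]
dequeue(): queue = [84, 28, 6, 15, 80]

Answer: 84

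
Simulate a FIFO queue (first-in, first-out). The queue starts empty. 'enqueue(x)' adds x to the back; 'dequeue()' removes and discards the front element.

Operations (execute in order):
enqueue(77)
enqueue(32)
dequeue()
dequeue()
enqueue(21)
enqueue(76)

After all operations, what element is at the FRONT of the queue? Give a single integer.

enqueue(77): queue = [77]
enqueue(32): queue = [77, 32]
dequeue(): queue = [32]
dequeue(): queue = []
enqueue(21): queue = [21]
enqueue(76): queue = [21, 76]

Answer: 21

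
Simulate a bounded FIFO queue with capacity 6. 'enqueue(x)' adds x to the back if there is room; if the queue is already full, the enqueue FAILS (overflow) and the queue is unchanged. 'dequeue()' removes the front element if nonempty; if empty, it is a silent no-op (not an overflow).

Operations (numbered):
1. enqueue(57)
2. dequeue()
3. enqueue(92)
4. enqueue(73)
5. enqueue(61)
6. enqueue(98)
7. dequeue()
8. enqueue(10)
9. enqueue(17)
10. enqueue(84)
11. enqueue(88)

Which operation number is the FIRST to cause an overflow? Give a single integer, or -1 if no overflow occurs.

1. enqueue(57): size=1
2. dequeue(): size=0
3. enqueue(92): size=1
4. enqueue(73): size=2
5. enqueue(61): size=3
6. enqueue(98): size=4
7. dequeue(): size=3
8. enqueue(10): size=4
9. enqueue(17): size=5
10. enqueue(84): size=6
11. enqueue(88): size=6=cap → OVERFLOW (fail)

Answer: 11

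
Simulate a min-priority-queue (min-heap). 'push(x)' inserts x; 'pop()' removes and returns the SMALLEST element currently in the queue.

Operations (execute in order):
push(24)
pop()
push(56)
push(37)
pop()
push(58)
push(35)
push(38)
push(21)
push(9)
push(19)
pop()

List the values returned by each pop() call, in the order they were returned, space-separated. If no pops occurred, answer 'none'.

Answer: 24 37 9

Derivation:
push(24): heap contents = [24]
pop() → 24: heap contents = []
push(56): heap contents = [56]
push(37): heap contents = [37, 56]
pop() → 37: heap contents = [56]
push(58): heap contents = [56, 58]
push(35): heap contents = [35, 56, 58]
push(38): heap contents = [35, 38, 56, 58]
push(21): heap contents = [21, 35, 38, 56, 58]
push(9): heap contents = [9, 21, 35, 38, 56, 58]
push(19): heap contents = [9, 19, 21, 35, 38, 56, 58]
pop() → 9: heap contents = [19, 21, 35, 38, 56, 58]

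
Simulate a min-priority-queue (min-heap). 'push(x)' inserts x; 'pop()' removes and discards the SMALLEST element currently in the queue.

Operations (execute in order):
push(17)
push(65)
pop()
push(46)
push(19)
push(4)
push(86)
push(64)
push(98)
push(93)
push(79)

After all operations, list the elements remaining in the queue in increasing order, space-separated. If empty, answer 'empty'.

push(17): heap contents = [17]
push(65): heap contents = [17, 65]
pop() → 17: heap contents = [65]
push(46): heap contents = [46, 65]
push(19): heap contents = [19, 46, 65]
push(4): heap contents = [4, 19, 46, 65]
push(86): heap contents = [4, 19, 46, 65, 86]
push(64): heap contents = [4, 19, 46, 64, 65, 86]
push(98): heap contents = [4, 19, 46, 64, 65, 86, 98]
push(93): heap contents = [4, 19, 46, 64, 65, 86, 93, 98]
push(79): heap contents = [4, 19, 46, 64, 65, 79, 86, 93, 98]

Answer: 4 19 46 64 65 79 86 93 98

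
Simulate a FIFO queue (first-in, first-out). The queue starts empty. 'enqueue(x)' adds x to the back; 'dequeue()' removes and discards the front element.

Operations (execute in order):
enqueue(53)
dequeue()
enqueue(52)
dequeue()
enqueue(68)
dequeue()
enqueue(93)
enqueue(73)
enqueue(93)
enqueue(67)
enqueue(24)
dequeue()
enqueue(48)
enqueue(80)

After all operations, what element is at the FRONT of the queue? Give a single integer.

Answer: 73

Derivation:
enqueue(53): queue = [53]
dequeue(): queue = []
enqueue(52): queue = [52]
dequeue(): queue = []
enqueue(68): queue = [68]
dequeue(): queue = []
enqueue(93): queue = [93]
enqueue(73): queue = [93, 73]
enqueue(93): queue = [93, 73, 93]
enqueue(67): queue = [93, 73, 93, 67]
enqueue(24): queue = [93, 73, 93, 67, 24]
dequeue(): queue = [73, 93, 67, 24]
enqueue(48): queue = [73, 93, 67, 24, 48]
enqueue(80): queue = [73, 93, 67, 24, 48, 80]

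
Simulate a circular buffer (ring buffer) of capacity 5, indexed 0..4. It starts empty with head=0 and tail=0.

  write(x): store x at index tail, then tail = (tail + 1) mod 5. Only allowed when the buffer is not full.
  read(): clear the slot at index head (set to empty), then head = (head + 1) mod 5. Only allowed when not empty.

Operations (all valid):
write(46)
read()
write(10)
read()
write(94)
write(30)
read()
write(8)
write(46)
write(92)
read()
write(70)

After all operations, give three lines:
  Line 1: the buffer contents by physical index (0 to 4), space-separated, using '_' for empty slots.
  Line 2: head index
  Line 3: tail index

Answer: 46 92 70 _ 8
4
3

Derivation:
write(46): buf=[46 _ _ _ _], head=0, tail=1, size=1
read(): buf=[_ _ _ _ _], head=1, tail=1, size=0
write(10): buf=[_ 10 _ _ _], head=1, tail=2, size=1
read(): buf=[_ _ _ _ _], head=2, tail=2, size=0
write(94): buf=[_ _ 94 _ _], head=2, tail=3, size=1
write(30): buf=[_ _ 94 30 _], head=2, tail=4, size=2
read(): buf=[_ _ _ 30 _], head=3, tail=4, size=1
write(8): buf=[_ _ _ 30 8], head=3, tail=0, size=2
write(46): buf=[46 _ _ 30 8], head=3, tail=1, size=3
write(92): buf=[46 92 _ 30 8], head=3, tail=2, size=4
read(): buf=[46 92 _ _ 8], head=4, tail=2, size=3
write(70): buf=[46 92 70 _ 8], head=4, tail=3, size=4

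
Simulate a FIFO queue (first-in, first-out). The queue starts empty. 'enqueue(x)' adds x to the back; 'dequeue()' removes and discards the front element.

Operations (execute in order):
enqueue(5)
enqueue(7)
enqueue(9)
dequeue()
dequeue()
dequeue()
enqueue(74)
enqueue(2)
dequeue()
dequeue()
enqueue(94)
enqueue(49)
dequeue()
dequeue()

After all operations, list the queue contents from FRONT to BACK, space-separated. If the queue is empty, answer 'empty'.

Answer: empty

Derivation:
enqueue(5): [5]
enqueue(7): [5, 7]
enqueue(9): [5, 7, 9]
dequeue(): [7, 9]
dequeue(): [9]
dequeue(): []
enqueue(74): [74]
enqueue(2): [74, 2]
dequeue(): [2]
dequeue(): []
enqueue(94): [94]
enqueue(49): [94, 49]
dequeue(): [49]
dequeue(): []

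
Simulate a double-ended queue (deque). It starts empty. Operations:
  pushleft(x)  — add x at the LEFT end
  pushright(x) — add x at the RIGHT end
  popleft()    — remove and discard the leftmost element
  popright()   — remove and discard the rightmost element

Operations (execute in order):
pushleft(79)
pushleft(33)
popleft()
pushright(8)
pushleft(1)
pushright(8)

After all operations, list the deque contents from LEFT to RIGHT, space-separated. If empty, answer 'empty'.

Answer: 1 79 8 8

Derivation:
pushleft(79): [79]
pushleft(33): [33, 79]
popleft(): [79]
pushright(8): [79, 8]
pushleft(1): [1, 79, 8]
pushright(8): [1, 79, 8, 8]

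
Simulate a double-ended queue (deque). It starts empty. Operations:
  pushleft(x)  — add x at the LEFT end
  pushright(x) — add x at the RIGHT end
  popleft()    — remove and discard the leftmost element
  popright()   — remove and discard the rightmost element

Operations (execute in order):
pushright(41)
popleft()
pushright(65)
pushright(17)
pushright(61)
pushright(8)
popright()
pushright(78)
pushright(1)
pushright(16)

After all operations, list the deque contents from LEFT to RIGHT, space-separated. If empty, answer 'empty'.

pushright(41): [41]
popleft(): []
pushright(65): [65]
pushright(17): [65, 17]
pushright(61): [65, 17, 61]
pushright(8): [65, 17, 61, 8]
popright(): [65, 17, 61]
pushright(78): [65, 17, 61, 78]
pushright(1): [65, 17, 61, 78, 1]
pushright(16): [65, 17, 61, 78, 1, 16]

Answer: 65 17 61 78 1 16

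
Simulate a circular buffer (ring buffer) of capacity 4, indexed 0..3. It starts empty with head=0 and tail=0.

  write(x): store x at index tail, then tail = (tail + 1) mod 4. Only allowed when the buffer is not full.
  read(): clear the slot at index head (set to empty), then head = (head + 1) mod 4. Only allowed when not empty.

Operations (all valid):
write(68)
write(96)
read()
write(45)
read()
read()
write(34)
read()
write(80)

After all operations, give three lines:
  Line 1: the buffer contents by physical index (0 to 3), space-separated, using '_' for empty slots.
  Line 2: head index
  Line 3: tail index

Answer: 80 _ _ _
0
1

Derivation:
write(68): buf=[68 _ _ _], head=0, tail=1, size=1
write(96): buf=[68 96 _ _], head=0, tail=2, size=2
read(): buf=[_ 96 _ _], head=1, tail=2, size=1
write(45): buf=[_ 96 45 _], head=1, tail=3, size=2
read(): buf=[_ _ 45 _], head=2, tail=3, size=1
read(): buf=[_ _ _ _], head=3, tail=3, size=0
write(34): buf=[_ _ _ 34], head=3, tail=0, size=1
read(): buf=[_ _ _ _], head=0, tail=0, size=0
write(80): buf=[80 _ _ _], head=0, tail=1, size=1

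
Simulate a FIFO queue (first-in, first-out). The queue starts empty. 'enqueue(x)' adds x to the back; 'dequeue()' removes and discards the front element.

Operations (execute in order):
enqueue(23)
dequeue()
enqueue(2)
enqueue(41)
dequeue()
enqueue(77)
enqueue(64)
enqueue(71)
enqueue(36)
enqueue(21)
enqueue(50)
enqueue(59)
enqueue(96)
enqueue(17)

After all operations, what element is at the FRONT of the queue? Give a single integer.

Answer: 41

Derivation:
enqueue(23): queue = [23]
dequeue(): queue = []
enqueue(2): queue = [2]
enqueue(41): queue = [2, 41]
dequeue(): queue = [41]
enqueue(77): queue = [41, 77]
enqueue(64): queue = [41, 77, 64]
enqueue(71): queue = [41, 77, 64, 71]
enqueue(36): queue = [41, 77, 64, 71, 36]
enqueue(21): queue = [41, 77, 64, 71, 36, 21]
enqueue(50): queue = [41, 77, 64, 71, 36, 21, 50]
enqueue(59): queue = [41, 77, 64, 71, 36, 21, 50, 59]
enqueue(96): queue = [41, 77, 64, 71, 36, 21, 50, 59, 96]
enqueue(17): queue = [41, 77, 64, 71, 36, 21, 50, 59, 96, 17]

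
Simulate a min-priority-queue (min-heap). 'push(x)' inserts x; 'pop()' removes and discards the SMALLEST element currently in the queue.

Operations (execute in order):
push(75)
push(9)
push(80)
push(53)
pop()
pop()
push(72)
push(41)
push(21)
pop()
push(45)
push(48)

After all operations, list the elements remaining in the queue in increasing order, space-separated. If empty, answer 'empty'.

Answer: 41 45 48 72 75 80

Derivation:
push(75): heap contents = [75]
push(9): heap contents = [9, 75]
push(80): heap contents = [9, 75, 80]
push(53): heap contents = [9, 53, 75, 80]
pop() → 9: heap contents = [53, 75, 80]
pop() → 53: heap contents = [75, 80]
push(72): heap contents = [72, 75, 80]
push(41): heap contents = [41, 72, 75, 80]
push(21): heap contents = [21, 41, 72, 75, 80]
pop() → 21: heap contents = [41, 72, 75, 80]
push(45): heap contents = [41, 45, 72, 75, 80]
push(48): heap contents = [41, 45, 48, 72, 75, 80]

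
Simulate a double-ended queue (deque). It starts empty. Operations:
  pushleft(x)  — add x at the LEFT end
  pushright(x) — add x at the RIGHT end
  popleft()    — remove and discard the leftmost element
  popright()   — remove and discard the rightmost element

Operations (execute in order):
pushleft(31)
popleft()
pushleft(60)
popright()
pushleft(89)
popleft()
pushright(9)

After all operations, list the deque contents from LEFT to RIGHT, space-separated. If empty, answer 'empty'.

Answer: 9

Derivation:
pushleft(31): [31]
popleft(): []
pushleft(60): [60]
popright(): []
pushleft(89): [89]
popleft(): []
pushright(9): [9]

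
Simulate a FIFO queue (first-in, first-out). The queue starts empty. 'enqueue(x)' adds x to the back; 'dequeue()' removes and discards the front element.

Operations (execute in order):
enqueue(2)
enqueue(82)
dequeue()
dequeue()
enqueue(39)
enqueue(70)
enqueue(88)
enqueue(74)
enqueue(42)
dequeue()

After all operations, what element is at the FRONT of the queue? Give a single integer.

Answer: 70

Derivation:
enqueue(2): queue = [2]
enqueue(82): queue = [2, 82]
dequeue(): queue = [82]
dequeue(): queue = []
enqueue(39): queue = [39]
enqueue(70): queue = [39, 70]
enqueue(88): queue = [39, 70, 88]
enqueue(74): queue = [39, 70, 88, 74]
enqueue(42): queue = [39, 70, 88, 74, 42]
dequeue(): queue = [70, 88, 74, 42]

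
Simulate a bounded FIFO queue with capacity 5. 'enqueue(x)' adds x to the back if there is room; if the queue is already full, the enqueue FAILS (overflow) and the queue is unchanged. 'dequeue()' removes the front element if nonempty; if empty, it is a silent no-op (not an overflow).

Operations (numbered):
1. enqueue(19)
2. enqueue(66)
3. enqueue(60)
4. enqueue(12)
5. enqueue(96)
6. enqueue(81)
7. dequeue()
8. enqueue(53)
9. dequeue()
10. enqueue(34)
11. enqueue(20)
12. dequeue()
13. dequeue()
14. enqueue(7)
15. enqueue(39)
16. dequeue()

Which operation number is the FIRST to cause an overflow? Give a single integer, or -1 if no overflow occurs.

1. enqueue(19): size=1
2. enqueue(66): size=2
3. enqueue(60): size=3
4. enqueue(12): size=4
5. enqueue(96): size=5
6. enqueue(81): size=5=cap → OVERFLOW (fail)
7. dequeue(): size=4
8. enqueue(53): size=5
9. dequeue(): size=4
10. enqueue(34): size=5
11. enqueue(20): size=5=cap → OVERFLOW (fail)
12. dequeue(): size=4
13. dequeue(): size=3
14. enqueue(7): size=4
15. enqueue(39): size=5
16. dequeue(): size=4

Answer: 6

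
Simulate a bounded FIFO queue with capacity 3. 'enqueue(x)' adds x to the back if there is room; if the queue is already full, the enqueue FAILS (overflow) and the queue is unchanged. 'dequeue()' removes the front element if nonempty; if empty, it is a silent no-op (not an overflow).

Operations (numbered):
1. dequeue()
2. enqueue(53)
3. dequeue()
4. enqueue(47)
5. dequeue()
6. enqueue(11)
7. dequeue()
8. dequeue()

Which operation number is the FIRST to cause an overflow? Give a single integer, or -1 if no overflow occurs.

1. dequeue(): empty, no-op, size=0
2. enqueue(53): size=1
3. dequeue(): size=0
4. enqueue(47): size=1
5. dequeue(): size=0
6. enqueue(11): size=1
7. dequeue(): size=0
8. dequeue(): empty, no-op, size=0

Answer: -1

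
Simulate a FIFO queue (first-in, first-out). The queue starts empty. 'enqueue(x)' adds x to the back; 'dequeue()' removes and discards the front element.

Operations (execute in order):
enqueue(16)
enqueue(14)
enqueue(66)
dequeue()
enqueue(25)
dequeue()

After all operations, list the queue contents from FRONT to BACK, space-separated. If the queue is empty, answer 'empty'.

enqueue(16): [16]
enqueue(14): [16, 14]
enqueue(66): [16, 14, 66]
dequeue(): [14, 66]
enqueue(25): [14, 66, 25]
dequeue(): [66, 25]

Answer: 66 25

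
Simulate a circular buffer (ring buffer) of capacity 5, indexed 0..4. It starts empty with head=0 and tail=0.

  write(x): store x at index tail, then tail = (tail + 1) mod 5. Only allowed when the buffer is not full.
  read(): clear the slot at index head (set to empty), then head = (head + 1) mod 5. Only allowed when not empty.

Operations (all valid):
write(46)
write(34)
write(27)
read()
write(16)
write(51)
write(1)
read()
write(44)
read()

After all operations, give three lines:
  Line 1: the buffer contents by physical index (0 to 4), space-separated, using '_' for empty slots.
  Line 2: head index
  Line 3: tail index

Answer: 1 44 _ 16 51
3
2

Derivation:
write(46): buf=[46 _ _ _ _], head=0, tail=1, size=1
write(34): buf=[46 34 _ _ _], head=0, tail=2, size=2
write(27): buf=[46 34 27 _ _], head=0, tail=3, size=3
read(): buf=[_ 34 27 _ _], head=1, tail=3, size=2
write(16): buf=[_ 34 27 16 _], head=1, tail=4, size=3
write(51): buf=[_ 34 27 16 51], head=1, tail=0, size=4
write(1): buf=[1 34 27 16 51], head=1, tail=1, size=5
read(): buf=[1 _ 27 16 51], head=2, tail=1, size=4
write(44): buf=[1 44 27 16 51], head=2, tail=2, size=5
read(): buf=[1 44 _ 16 51], head=3, tail=2, size=4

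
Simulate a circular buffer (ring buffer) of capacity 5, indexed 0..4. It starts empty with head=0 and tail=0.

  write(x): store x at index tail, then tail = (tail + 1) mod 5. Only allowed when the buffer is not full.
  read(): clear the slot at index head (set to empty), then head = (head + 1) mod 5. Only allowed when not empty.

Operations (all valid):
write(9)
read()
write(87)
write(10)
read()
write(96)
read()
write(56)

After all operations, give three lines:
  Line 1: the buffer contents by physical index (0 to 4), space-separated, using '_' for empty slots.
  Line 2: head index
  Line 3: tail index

Answer: _ _ _ 96 56
3
0

Derivation:
write(9): buf=[9 _ _ _ _], head=0, tail=1, size=1
read(): buf=[_ _ _ _ _], head=1, tail=1, size=0
write(87): buf=[_ 87 _ _ _], head=1, tail=2, size=1
write(10): buf=[_ 87 10 _ _], head=1, tail=3, size=2
read(): buf=[_ _ 10 _ _], head=2, tail=3, size=1
write(96): buf=[_ _ 10 96 _], head=2, tail=4, size=2
read(): buf=[_ _ _ 96 _], head=3, tail=4, size=1
write(56): buf=[_ _ _ 96 56], head=3, tail=0, size=2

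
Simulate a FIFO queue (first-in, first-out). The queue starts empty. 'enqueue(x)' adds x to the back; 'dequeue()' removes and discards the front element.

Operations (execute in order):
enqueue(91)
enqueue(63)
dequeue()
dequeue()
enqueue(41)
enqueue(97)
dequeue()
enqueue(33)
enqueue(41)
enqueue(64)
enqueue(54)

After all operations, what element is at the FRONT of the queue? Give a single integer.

enqueue(91): queue = [91]
enqueue(63): queue = [91, 63]
dequeue(): queue = [63]
dequeue(): queue = []
enqueue(41): queue = [41]
enqueue(97): queue = [41, 97]
dequeue(): queue = [97]
enqueue(33): queue = [97, 33]
enqueue(41): queue = [97, 33, 41]
enqueue(64): queue = [97, 33, 41, 64]
enqueue(54): queue = [97, 33, 41, 64, 54]

Answer: 97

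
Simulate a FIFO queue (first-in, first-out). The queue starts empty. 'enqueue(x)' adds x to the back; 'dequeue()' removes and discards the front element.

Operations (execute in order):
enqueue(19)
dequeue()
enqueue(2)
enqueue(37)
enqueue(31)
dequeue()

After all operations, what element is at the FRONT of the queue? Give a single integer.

enqueue(19): queue = [19]
dequeue(): queue = []
enqueue(2): queue = [2]
enqueue(37): queue = [2, 37]
enqueue(31): queue = [2, 37, 31]
dequeue(): queue = [37, 31]

Answer: 37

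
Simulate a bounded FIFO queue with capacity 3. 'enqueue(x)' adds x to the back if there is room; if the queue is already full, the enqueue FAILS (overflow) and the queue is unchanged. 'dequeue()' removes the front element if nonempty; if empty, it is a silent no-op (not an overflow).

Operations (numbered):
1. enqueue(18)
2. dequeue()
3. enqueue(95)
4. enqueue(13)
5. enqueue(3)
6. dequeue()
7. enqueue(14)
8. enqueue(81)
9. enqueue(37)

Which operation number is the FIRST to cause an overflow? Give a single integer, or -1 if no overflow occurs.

Answer: 8

Derivation:
1. enqueue(18): size=1
2. dequeue(): size=0
3. enqueue(95): size=1
4. enqueue(13): size=2
5. enqueue(3): size=3
6. dequeue(): size=2
7. enqueue(14): size=3
8. enqueue(81): size=3=cap → OVERFLOW (fail)
9. enqueue(37): size=3=cap → OVERFLOW (fail)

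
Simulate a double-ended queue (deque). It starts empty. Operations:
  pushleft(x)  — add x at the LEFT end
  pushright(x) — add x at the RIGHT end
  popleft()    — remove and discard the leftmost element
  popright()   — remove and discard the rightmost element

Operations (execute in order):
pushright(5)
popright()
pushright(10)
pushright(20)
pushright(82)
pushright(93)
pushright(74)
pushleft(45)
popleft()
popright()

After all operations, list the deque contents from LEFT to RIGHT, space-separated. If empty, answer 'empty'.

pushright(5): [5]
popright(): []
pushright(10): [10]
pushright(20): [10, 20]
pushright(82): [10, 20, 82]
pushright(93): [10, 20, 82, 93]
pushright(74): [10, 20, 82, 93, 74]
pushleft(45): [45, 10, 20, 82, 93, 74]
popleft(): [10, 20, 82, 93, 74]
popright(): [10, 20, 82, 93]

Answer: 10 20 82 93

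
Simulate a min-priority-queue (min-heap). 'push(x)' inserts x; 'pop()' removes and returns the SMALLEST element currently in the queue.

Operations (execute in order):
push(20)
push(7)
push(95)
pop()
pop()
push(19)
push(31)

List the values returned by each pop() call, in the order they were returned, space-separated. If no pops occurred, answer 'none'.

push(20): heap contents = [20]
push(7): heap contents = [7, 20]
push(95): heap contents = [7, 20, 95]
pop() → 7: heap contents = [20, 95]
pop() → 20: heap contents = [95]
push(19): heap contents = [19, 95]
push(31): heap contents = [19, 31, 95]

Answer: 7 20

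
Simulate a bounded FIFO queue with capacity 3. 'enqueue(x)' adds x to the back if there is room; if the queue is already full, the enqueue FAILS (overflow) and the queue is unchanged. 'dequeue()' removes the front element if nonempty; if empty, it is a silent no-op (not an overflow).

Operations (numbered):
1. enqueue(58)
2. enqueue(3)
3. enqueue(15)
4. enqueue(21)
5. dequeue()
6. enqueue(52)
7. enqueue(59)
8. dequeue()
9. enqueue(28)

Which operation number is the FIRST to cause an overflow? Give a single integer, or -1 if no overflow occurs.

Answer: 4

Derivation:
1. enqueue(58): size=1
2. enqueue(3): size=2
3. enqueue(15): size=3
4. enqueue(21): size=3=cap → OVERFLOW (fail)
5. dequeue(): size=2
6. enqueue(52): size=3
7. enqueue(59): size=3=cap → OVERFLOW (fail)
8. dequeue(): size=2
9. enqueue(28): size=3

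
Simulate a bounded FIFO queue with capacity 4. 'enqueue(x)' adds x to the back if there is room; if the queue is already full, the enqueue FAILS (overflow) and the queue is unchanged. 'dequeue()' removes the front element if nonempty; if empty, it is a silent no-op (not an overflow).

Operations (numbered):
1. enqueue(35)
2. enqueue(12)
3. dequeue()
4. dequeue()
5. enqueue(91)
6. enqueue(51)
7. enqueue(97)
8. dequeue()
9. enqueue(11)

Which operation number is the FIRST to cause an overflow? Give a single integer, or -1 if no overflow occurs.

1. enqueue(35): size=1
2. enqueue(12): size=2
3. dequeue(): size=1
4. dequeue(): size=0
5. enqueue(91): size=1
6. enqueue(51): size=2
7. enqueue(97): size=3
8. dequeue(): size=2
9. enqueue(11): size=3

Answer: -1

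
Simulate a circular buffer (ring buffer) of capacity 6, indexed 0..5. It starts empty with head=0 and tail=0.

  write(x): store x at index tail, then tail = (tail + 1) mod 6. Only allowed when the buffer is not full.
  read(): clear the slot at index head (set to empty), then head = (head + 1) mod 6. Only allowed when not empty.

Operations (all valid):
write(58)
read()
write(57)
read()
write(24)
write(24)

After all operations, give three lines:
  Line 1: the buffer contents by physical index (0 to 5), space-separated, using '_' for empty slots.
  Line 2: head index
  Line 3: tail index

Answer: _ _ 24 24 _ _
2
4

Derivation:
write(58): buf=[58 _ _ _ _ _], head=0, tail=1, size=1
read(): buf=[_ _ _ _ _ _], head=1, tail=1, size=0
write(57): buf=[_ 57 _ _ _ _], head=1, tail=2, size=1
read(): buf=[_ _ _ _ _ _], head=2, tail=2, size=0
write(24): buf=[_ _ 24 _ _ _], head=2, tail=3, size=1
write(24): buf=[_ _ 24 24 _ _], head=2, tail=4, size=2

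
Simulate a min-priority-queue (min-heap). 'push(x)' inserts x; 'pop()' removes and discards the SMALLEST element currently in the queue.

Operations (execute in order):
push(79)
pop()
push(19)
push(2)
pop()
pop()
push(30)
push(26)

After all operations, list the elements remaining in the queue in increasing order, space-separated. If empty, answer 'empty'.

Answer: 26 30

Derivation:
push(79): heap contents = [79]
pop() → 79: heap contents = []
push(19): heap contents = [19]
push(2): heap contents = [2, 19]
pop() → 2: heap contents = [19]
pop() → 19: heap contents = []
push(30): heap contents = [30]
push(26): heap contents = [26, 30]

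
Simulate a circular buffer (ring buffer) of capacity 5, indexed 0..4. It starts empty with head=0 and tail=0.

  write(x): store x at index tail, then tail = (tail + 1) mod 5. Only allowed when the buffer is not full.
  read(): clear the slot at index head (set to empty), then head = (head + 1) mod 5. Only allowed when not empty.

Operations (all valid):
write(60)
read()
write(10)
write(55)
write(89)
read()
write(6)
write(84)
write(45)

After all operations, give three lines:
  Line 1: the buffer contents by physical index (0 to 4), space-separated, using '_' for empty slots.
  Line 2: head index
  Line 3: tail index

write(60): buf=[60 _ _ _ _], head=0, tail=1, size=1
read(): buf=[_ _ _ _ _], head=1, tail=1, size=0
write(10): buf=[_ 10 _ _ _], head=1, tail=2, size=1
write(55): buf=[_ 10 55 _ _], head=1, tail=3, size=2
write(89): buf=[_ 10 55 89 _], head=1, tail=4, size=3
read(): buf=[_ _ 55 89 _], head=2, tail=4, size=2
write(6): buf=[_ _ 55 89 6], head=2, tail=0, size=3
write(84): buf=[84 _ 55 89 6], head=2, tail=1, size=4
write(45): buf=[84 45 55 89 6], head=2, tail=2, size=5

Answer: 84 45 55 89 6
2
2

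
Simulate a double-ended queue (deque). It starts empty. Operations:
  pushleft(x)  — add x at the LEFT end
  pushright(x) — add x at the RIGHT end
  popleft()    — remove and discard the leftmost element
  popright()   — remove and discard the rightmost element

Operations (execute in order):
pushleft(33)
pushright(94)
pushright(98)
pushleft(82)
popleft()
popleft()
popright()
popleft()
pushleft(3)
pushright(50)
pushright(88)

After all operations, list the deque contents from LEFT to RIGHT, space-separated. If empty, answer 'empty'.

pushleft(33): [33]
pushright(94): [33, 94]
pushright(98): [33, 94, 98]
pushleft(82): [82, 33, 94, 98]
popleft(): [33, 94, 98]
popleft(): [94, 98]
popright(): [94]
popleft(): []
pushleft(3): [3]
pushright(50): [3, 50]
pushright(88): [3, 50, 88]

Answer: 3 50 88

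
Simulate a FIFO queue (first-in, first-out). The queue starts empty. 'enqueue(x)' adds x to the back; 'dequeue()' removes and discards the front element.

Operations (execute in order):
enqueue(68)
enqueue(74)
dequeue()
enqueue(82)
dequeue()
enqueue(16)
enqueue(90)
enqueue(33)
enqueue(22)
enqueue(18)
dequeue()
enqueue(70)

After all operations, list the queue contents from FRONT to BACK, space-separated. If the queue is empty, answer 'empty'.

Answer: 16 90 33 22 18 70

Derivation:
enqueue(68): [68]
enqueue(74): [68, 74]
dequeue(): [74]
enqueue(82): [74, 82]
dequeue(): [82]
enqueue(16): [82, 16]
enqueue(90): [82, 16, 90]
enqueue(33): [82, 16, 90, 33]
enqueue(22): [82, 16, 90, 33, 22]
enqueue(18): [82, 16, 90, 33, 22, 18]
dequeue(): [16, 90, 33, 22, 18]
enqueue(70): [16, 90, 33, 22, 18, 70]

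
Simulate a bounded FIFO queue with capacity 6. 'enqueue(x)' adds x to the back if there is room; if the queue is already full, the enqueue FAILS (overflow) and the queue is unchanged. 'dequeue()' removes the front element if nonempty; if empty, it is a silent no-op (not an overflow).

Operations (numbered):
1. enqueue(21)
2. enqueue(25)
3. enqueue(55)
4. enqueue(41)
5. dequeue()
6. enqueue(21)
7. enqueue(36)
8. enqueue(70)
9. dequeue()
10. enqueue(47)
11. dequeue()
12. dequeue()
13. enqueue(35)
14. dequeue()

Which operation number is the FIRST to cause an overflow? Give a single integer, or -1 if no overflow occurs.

Answer: -1

Derivation:
1. enqueue(21): size=1
2. enqueue(25): size=2
3. enqueue(55): size=3
4. enqueue(41): size=4
5. dequeue(): size=3
6. enqueue(21): size=4
7. enqueue(36): size=5
8. enqueue(70): size=6
9. dequeue(): size=5
10. enqueue(47): size=6
11. dequeue(): size=5
12. dequeue(): size=4
13. enqueue(35): size=5
14. dequeue(): size=4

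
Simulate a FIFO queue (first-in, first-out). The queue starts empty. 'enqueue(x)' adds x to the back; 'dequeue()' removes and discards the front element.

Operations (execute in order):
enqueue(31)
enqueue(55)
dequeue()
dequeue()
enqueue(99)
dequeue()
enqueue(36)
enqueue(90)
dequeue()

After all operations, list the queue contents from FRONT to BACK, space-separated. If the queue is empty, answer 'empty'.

Answer: 90

Derivation:
enqueue(31): [31]
enqueue(55): [31, 55]
dequeue(): [55]
dequeue(): []
enqueue(99): [99]
dequeue(): []
enqueue(36): [36]
enqueue(90): [36, 90]
dequeue(): [90]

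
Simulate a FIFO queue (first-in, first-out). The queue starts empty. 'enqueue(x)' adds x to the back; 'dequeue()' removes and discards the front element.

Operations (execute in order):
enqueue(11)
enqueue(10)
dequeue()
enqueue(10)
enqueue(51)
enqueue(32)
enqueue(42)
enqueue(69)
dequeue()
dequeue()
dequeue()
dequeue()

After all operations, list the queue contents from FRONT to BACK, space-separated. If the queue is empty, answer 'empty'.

Answer: 42 69

Derivation:
enqueue(11): [11]
enqueue(10): [11, 10]
dequeue(): [10]
enqueue(10): [10, 10]
enqueue(51): [10, 10, 51]
enqueue(32): [10, 10, 51, 32]
enqueue(42): [10, 10, 51, 32, 42]
enqueue(69): [10, 10, 51, 32, 42, 69]
dequeue(): [10, 51, 32, 42, 69]
dequeue(): [51, 32, 42, 69]
dequeue(): [32, 42, 69]
dequeue(): [42, 69]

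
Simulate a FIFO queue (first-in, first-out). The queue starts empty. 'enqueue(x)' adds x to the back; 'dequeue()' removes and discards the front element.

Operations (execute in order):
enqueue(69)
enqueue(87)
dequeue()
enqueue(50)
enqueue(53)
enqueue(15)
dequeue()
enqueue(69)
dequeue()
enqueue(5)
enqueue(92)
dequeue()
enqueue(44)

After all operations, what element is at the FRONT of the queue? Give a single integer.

enqueue(69): queue = [69]
enqueue(87): queue = [69, 87]
dequeue(): queue = [87]
enqueue(50): queue = [87, 50]
enqueue(53): queue = [87, 50, 53]
enqueue(15): queue = [87, 50, 53, 15]
dequeue(): queue = [50, 53, 15]
enqueue(69): queue = [50, 53, 15, 69]
dequeue(): queue = [53, 15, 69]
enqueue(5): queue = [53, 15, 69, 5]
enqueue(92): queue = [53, 15, 69, 5, 92]
dequeue(): queue = [15, 69, 5, 92]
enqueue(44): queue = [15, 69, 5, 92, 44]

Answer: 15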